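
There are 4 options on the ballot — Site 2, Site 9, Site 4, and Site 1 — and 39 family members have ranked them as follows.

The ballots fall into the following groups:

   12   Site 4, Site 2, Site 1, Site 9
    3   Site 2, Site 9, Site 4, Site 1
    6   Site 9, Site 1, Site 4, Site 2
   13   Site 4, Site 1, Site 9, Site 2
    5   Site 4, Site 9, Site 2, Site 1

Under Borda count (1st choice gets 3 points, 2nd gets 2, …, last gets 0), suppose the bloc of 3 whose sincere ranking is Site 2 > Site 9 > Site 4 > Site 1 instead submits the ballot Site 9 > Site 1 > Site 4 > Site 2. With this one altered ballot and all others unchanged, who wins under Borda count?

Borda totals with the altered ballot: Site 2 29, Site 9 50, Site 4 99, Site 1 56.
The winner is unchanged: still Site 4.

Site 4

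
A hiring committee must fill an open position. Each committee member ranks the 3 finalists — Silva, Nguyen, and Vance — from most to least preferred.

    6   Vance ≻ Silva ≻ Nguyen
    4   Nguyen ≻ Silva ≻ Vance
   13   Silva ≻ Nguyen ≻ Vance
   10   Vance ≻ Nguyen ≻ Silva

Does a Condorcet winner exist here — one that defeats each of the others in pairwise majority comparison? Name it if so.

Head-to-head results (33 voters total):
Silva vs Nguyen: Silva wins 19–14.
Silva vs Vance: Silva wins 17–16.
Nguyen vs Vance: Nguyen wins 17–16.
Silva beats each rival — Nguyen (19–14), Vance (17–16) — so Silva is the Condorcet winner.

Silva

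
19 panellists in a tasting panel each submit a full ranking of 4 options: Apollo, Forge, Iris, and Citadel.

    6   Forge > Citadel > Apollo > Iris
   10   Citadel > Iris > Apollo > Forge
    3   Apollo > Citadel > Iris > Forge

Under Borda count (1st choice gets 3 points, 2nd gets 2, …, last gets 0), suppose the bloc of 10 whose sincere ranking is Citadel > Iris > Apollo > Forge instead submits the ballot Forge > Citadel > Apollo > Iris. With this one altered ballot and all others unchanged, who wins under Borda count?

Borda totals with the altered ballot: Apollo 25, Forge 48, Iris 3, Citadel 38.
The switch changes the winner from Citadel to Forge.

Forge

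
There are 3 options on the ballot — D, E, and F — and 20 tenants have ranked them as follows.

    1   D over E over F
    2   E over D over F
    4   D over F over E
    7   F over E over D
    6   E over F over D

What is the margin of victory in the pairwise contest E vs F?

Ballots ranking E above F: 1+2+6 = 9.
Ballots ranking F above E: 4+7 = 11.
F wins 11–9, a margin of 2.

2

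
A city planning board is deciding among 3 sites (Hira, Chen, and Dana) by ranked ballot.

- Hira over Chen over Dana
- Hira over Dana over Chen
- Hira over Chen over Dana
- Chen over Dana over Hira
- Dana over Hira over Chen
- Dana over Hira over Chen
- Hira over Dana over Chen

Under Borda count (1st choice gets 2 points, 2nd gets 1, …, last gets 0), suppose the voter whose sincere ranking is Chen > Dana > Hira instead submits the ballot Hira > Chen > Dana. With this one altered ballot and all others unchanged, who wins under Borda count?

Borda totals with the altered ballot: Hira 12, Chen 3, Dana 6.
The winner is unchanged: still Hira.

Hira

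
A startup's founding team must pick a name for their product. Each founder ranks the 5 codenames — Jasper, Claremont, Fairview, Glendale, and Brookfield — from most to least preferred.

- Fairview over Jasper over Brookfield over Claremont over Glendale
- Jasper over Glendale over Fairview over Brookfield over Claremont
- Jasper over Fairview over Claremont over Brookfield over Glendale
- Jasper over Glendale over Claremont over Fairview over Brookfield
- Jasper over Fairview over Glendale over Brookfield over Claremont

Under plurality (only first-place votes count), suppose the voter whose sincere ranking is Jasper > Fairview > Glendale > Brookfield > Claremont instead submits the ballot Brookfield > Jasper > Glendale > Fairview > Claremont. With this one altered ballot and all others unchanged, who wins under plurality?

First-place totals with the altered ballot: Jasper 3, Claremont 0, Fairview 1, Glendale 0, Brookfield 1.
The winner is unchanged: still Jasper.

Jasper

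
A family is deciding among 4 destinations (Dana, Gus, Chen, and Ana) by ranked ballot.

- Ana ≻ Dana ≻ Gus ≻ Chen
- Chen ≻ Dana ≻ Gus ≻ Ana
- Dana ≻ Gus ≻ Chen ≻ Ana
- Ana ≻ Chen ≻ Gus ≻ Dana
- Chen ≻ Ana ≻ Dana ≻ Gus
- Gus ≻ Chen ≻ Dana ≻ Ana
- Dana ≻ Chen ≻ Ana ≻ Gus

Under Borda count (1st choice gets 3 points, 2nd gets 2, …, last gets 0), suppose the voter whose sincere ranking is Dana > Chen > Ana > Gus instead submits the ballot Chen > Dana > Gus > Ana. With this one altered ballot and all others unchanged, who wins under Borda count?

Borda totals with the altered ballot: Dana 11, Gus 9, Chen 14, Ana 8.
The winner is unchanged: still Chen.

Chen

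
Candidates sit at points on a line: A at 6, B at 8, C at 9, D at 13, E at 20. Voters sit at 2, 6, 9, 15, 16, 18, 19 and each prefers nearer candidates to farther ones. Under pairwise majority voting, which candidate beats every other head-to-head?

With single-peaked preferences on a line, the Condorcet winner is the candidate closest to the median voter.
The median voter (position 15) is closest to D at 13.
Check: D vs B — voters closer to D: 4 of 7.

D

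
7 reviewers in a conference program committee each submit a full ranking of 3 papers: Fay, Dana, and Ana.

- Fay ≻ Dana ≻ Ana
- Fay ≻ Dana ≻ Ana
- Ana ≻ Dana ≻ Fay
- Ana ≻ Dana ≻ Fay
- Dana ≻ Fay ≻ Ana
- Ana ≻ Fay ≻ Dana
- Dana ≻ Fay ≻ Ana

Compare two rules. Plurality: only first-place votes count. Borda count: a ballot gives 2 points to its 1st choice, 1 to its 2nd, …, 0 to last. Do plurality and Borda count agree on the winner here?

Plurality first-place counts: Fay 2, Dana 2, Ana 3 → Ana.
Borda totals: Fay 7, Dana 8, Ana 6 → Dana.
The two rules disagree: plurality picks Ana, Borda picks Dana.

No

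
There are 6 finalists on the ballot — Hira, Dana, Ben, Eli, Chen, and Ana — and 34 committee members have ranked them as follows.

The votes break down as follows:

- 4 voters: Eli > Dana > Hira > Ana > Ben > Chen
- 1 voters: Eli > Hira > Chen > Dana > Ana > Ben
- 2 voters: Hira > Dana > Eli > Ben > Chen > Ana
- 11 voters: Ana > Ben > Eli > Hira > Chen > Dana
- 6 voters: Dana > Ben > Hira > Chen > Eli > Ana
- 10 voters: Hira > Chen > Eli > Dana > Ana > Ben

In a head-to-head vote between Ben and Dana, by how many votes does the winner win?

12

Ballots ranking Ben above Dana: 11.
Ballots ranking Dana above Ben: 4+1+2+6+10 = 23.
Dana wins 23–11, a margin of 12.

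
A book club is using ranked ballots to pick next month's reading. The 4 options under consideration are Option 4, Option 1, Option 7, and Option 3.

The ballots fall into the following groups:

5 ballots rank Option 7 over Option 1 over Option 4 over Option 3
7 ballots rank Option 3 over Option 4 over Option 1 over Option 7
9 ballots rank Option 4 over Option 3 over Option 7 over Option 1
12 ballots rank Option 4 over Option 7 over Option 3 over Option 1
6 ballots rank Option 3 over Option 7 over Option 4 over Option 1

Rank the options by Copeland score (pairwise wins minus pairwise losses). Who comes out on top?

Option 4

Pairwise results:
  Option 4 vs Option 1: Option 4 wins 34–5.
  Option 4 vs Option 7: Option 4 wins 28–11.
  Option 4 vs Option 3: Option 4 wins 26–13.
  Option 1 vs Option 7: Option 7 wins 32–7.
  Option 1 vs Option 3: Option 3 wins 34–5.
  Option 7 vs Option 3: Option 3 wins 22–17.
Copeland scores (wins − losses):
  Option 4: 3 − 0 = 3
  Option 1: 0 − 3 = -3
  Option 7: 1 − 2 = -1
  Option 3: 2 − 1 = 1
Option 4 has the best Copeland score.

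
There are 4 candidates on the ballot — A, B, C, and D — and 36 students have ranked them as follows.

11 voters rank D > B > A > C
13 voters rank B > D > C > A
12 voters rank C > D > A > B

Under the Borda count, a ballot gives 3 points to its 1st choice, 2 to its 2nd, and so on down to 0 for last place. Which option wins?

D

Borda scores:
  A: 11·1 + 13·0 + 12·1 = 23
  B: 11·2 + 13·3 + 12·0 = 61
  C: 11·0 + 13·1 + 12·3 = 49
  D: 11·3 + 13·2 + 12·2 = 83
D has the highest total.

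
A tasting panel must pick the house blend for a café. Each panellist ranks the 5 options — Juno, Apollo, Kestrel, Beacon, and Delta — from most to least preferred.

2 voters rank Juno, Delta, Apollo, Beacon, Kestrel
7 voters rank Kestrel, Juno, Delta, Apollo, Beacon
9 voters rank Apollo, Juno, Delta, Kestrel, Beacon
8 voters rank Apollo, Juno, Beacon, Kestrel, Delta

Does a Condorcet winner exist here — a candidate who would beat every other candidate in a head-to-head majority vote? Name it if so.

Head-to-head results (26 voters total):
Juno vs Apollo: Apollo wins 17–9.
Juno vs Kestrel: Juno wins 19–7.
Juno vs Beacon: Juno wins 26–0.
Juno vs Delta: Juno wins 26–0.
Apollo vs Kestrel: Apollo wins 19–7.
Apollo vs Beacon: Apollo wins 26–0.
Apollo vs Delta: Apollo wins 17–9.
Kestrel vs Beacon: Kestrel wins 16–10.
Kestrel vs Delta: Kestrel wins 15–11.
Beacon vs Delta: Delta wins 18–8.
Apollo beats each rival — Juno (17–9), Kestrel (19–7), Beacon (26–0), Delta (17–9) — so Apollo is the Condorcet winner.

Apollo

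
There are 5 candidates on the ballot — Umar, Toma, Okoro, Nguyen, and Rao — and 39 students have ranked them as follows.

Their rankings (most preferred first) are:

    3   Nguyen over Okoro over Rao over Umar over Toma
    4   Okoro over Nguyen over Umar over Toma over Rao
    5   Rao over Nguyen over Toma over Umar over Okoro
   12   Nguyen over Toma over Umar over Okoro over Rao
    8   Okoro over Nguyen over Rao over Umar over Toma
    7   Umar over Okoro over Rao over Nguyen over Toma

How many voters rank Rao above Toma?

Ballots ranking Rao above Toma: 3+5+8+7 = 23.
Ballots ranking Toma above Rao: 4+12 = 16.
So 23 of 39 voters prefer Rao to Toma.

23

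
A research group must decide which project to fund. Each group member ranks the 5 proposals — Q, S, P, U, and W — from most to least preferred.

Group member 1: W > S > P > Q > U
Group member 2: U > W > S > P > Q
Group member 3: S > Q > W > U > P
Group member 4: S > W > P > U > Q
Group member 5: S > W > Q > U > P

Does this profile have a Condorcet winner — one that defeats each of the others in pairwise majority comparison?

Head-to-head results (5 voters total):
Q vs S: S wins 5–0.
Q vs P: P wins 3–2.
Q vs U: Q wins 3–2.
Q vs W: W wins 4–1.
S vs P: S wins 5–0.
S vs U: S wins 4–1.
S vs W: S wins 3–2.
P vs U: U wins 3–2.
P vs W: W wins 5–0.
U vs W: W wins 4–1.
S beats each rival — Q (5–0), P (5–0), U (4–1), W (3–2) — so S is the Condorcet winner.

Yes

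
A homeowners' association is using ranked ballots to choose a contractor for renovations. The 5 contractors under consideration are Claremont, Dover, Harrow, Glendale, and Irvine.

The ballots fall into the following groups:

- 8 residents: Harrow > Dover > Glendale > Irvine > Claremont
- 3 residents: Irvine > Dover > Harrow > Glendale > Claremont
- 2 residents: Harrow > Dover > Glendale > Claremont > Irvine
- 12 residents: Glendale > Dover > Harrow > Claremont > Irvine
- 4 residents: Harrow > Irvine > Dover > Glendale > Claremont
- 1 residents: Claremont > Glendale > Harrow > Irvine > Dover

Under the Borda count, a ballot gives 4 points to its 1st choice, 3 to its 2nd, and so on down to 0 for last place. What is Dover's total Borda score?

Borda scores:
  Claremont: 8·0 + 3·0 + 2·1 + 12·1 + 4·0 + 4 = 18
  Dover: 8·3 + 3·3 + 2·3 + 12·3 + 4·2 + 0 = 83
  Harrow: 8·4 + 3·2 + 2·4 + 12·2 + 4·4 + 2 = 88
  Glendale: 8·2 + 3·1 + 2·2 + 12·4 + 4·1 + 3 = 78
  Irvine: 8·1 + 3·4 + 2·0 + 12·0 + 4·3 + 1 = 33

83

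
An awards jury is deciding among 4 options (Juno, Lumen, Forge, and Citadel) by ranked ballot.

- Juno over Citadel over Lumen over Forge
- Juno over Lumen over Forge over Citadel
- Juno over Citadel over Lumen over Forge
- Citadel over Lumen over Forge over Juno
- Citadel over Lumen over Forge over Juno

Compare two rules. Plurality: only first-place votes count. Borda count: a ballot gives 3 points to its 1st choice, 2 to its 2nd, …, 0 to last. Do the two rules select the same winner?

No

Plurality first-place counts: Juno 3, Lumen 0, Forge 0, Citadel 2 → Juno.
Borda totals: Juno 9, Lumen 8, Forge 3, Citadel 10 → Citadel.
The two rules disagree: plurality picks Juno, Borda picks Citadel.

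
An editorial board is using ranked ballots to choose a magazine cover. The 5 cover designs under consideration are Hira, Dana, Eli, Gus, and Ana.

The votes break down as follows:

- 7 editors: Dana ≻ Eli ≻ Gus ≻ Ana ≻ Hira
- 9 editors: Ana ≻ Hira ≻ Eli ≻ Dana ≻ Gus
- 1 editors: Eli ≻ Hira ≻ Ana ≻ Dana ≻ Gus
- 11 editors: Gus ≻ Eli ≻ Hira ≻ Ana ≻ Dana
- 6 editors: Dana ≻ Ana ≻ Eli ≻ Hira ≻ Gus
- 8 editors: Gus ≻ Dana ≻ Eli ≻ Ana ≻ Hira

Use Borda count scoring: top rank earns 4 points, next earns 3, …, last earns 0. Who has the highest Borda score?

Eli

Borda scores:
  Hira: 7·0 + 9·3 + 3 + 11·2 + 6·1 + 8·0 = 58
  Dana: 7·4 + 9·1 + 1 + 11·0 + 6·4 + 8·3 = 86
  Eli: 7·3 + 9·2 + 4 + 11·3 + 6·2 + 8·2 = 104
  Gus: 7·2 + 9·0 + 0 + 11·4 + 6·0 + 8·4 = 90
  Ana: 7·1 + 9·4 + 2 + 11·1 + 6·3 + 8·1 = 82
Eli has the highest total.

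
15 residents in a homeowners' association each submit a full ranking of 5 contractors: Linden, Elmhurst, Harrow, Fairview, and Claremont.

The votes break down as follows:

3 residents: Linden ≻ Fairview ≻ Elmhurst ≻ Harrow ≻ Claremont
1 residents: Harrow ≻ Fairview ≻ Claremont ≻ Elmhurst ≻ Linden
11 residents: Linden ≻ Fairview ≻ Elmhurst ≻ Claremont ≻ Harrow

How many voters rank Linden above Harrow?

14

Ballots ranking Linden above Harrow: 3+11 = 14.
Ballots ranking Harrow above Linden: 1.
So 14 of 15 voters prefer Linden to Harrow.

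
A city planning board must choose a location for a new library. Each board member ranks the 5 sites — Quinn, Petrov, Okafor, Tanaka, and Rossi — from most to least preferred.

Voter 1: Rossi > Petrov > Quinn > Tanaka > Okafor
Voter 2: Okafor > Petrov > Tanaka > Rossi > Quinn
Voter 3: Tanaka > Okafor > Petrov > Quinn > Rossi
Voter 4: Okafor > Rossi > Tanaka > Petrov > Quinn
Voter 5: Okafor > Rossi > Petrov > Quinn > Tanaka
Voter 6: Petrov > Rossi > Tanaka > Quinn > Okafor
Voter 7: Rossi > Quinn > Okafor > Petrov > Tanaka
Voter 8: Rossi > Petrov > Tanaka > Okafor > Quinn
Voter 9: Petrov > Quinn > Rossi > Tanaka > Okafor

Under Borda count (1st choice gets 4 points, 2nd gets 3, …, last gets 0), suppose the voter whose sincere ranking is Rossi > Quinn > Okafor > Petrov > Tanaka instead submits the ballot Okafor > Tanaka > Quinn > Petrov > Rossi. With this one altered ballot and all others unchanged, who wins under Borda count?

Borda totals with the altered ballot: Quinn 10, Petrov 23, Okafor 20, Tanaka 17, Rossi 20.
The switch changes the winner from Rossi to Petrov.

Petrov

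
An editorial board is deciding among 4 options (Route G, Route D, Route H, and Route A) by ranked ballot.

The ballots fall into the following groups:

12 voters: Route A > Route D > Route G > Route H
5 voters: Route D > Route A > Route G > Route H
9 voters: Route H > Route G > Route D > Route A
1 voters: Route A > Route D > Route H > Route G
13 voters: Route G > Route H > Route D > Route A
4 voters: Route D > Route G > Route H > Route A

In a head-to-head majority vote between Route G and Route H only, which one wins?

Route G

Ballots ranking Route G above Route H: 12+5+13+4 = 34.
Ballots ranking Route H above Route G: 9+1 = 10.
Route G wins the head-to-head, 34–10.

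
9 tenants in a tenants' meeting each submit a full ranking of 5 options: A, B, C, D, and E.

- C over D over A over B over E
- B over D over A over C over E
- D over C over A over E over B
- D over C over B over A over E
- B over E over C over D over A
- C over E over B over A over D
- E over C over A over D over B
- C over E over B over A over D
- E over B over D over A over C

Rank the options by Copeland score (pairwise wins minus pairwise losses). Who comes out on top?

C

Pairwise results:
  A vs B: B wins 6–3.
  A vs C: C wins 7–2.
  A vs D: D wins 6–3.
  A vs E: E wins 5–4.
  B vs C: C wins 6–3.
  B vs D: B wins 5–4.
  B vs E: E wins 5–4.
  C vs D: C wins 5–4.
  C vs E: C wins 6–3.
  D vs E: E wins 5–4.
Copeland scores (wins − losses):
  A: 0 − 4 = -4
  B: 2 − 2 = 0
  C: 4 − 0 = 4
  D: 1 − 3 = -2
  E: 3 − 1 = 2
C has the best Copeland score.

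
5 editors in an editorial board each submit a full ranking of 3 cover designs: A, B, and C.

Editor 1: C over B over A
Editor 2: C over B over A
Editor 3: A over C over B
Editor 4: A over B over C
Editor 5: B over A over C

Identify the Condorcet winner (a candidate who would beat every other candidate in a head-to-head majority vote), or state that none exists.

There is no Condorcet winner

Head-to-head results (5 voters total):
A vs B: B wins 3–2.
A vs C: A wins 3–2.
B vs C: C wins 3–2.
No candidate beats all others: A beats C beats B beats A, a majority cycle.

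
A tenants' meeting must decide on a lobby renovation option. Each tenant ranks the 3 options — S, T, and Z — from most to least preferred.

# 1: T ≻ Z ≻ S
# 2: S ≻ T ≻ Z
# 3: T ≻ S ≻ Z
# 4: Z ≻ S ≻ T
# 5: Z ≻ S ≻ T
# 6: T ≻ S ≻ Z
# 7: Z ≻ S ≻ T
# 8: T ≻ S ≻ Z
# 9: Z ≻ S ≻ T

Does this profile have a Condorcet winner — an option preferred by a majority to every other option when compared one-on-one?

Head-to-head results (9 voters total):
S vs T: S wins 5–4.
S vs Z: Z wins 5–4.
T vs Z: T wins 5–4.
No candidate beats all others: S beats T beats Z beats S, a majority cycle.

No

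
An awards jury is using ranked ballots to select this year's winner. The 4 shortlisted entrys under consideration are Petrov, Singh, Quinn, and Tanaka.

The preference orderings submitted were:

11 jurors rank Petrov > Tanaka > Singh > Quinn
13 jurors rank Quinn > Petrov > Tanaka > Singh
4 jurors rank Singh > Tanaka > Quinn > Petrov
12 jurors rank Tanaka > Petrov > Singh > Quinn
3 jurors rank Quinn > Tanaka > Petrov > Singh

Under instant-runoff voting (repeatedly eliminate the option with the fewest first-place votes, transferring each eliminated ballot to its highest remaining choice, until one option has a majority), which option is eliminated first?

Singh

Round 1: Quinn 16, Tanaka 12, Petrov 11, Singh 4. Singh has the fewest and is eliminated.
Round 2: Quinn 16, Tanaka 16, Petrov 11. Petrov has the fewest and is eliminated.
Round 3: Tanaka 27, Quinn 16. Tanaka has a majority.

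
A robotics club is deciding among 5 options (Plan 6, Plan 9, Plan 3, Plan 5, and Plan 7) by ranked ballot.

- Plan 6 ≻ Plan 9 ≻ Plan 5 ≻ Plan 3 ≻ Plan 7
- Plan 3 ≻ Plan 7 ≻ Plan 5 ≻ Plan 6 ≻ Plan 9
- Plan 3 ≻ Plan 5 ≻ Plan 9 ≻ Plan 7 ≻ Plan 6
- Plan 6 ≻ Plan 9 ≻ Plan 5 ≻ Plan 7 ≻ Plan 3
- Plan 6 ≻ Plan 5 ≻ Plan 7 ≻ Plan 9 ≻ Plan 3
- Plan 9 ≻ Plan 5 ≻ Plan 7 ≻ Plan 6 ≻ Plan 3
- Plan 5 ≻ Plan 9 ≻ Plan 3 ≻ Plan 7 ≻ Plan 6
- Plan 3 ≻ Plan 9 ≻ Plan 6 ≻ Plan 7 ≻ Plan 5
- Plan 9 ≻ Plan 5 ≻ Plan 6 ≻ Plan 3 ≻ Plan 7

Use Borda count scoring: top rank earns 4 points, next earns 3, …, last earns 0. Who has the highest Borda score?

Borda scores:
  Plan 6: 4 + 1 + 0 + 4 + 4 + 1 + 0 + 2 + 2 = 18
  Plan 9: 3 + 0 + 2 + 3 + 1 + 4 + 3 + 3 + 4 = 23
  Plan 3: 1 + 4 + 4 + 0 + 0 + 0 + 2 + 4 + 1 = 16
  Plan 5: 2 + 2 + 3 + 2 + 3 + 3 + 4 + 0 + 3 = 22
  Plan 7: 0 + 3 + 1 + 1 + 2 + 2 + 1 + 1 + 0 = 11
Plan 9 has the highest total.

Plan 9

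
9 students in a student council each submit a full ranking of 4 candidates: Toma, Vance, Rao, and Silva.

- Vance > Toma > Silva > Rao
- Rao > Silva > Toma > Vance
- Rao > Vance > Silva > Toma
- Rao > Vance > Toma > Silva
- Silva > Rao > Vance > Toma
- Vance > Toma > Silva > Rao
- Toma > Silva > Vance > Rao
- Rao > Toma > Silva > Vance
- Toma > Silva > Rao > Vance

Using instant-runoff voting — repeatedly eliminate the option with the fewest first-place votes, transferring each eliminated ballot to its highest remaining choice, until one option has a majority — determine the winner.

Rao

Round 1: Rao 4, Toma 2, Vance 2, Silva 1. Silva has the fewest and is eliminated.
Round 2: Rao 5, Toma 2, Vance 2. Rao has a majority.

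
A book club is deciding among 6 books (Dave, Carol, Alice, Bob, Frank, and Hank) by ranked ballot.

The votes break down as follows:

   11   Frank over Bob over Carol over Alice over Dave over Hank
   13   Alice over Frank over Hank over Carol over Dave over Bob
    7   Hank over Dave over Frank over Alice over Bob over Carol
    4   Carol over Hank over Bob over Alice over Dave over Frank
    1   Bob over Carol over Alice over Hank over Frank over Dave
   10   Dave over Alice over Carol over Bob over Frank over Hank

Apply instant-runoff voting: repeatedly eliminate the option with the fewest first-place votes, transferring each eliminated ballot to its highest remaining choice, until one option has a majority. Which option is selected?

Round 1: Alice 13, Frank 11, Dave 10, Hank 7, Carol 4, Bob 1. Bob has the fewest and is eliminated.
Round 2: Alice 13, Frank 11, Dave 10, Hank 7, Carol 5. Carol has the fewest and is eliminated.
Round 3: Alice 14, Frank 11, Hank 11, Dave 10. Dave has the fewest and is eliminated.
Round 4: Alice 24, Frank 11, Hank 11. Alice has a majority.

Alice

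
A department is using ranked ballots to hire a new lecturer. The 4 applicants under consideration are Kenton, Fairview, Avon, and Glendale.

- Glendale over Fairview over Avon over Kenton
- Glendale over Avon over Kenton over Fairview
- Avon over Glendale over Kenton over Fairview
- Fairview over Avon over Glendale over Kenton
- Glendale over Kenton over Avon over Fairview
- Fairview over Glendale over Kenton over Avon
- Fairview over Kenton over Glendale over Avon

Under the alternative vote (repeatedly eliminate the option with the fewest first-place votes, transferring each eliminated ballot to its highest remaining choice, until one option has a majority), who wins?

Glendale

Round 1: Fairview 3, Glendale 3, Avon 1, Kenton 0. Kenton has the fewest and is eliminated.
Round 2: Fairview 3, Glendale 3, Avon 1. Avon has the fewest and is eliminated.
Round 3: Glendale 4, Fairview 3. Glendale has a majority.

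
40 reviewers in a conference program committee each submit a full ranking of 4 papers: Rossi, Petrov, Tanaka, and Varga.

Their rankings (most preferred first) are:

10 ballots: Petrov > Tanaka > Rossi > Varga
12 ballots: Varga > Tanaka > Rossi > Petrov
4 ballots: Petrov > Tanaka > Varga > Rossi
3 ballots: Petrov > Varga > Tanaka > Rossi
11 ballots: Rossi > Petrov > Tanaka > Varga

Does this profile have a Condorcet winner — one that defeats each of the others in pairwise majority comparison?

Head-to-head results (40 voters total):
Rossi vs Petrov: Rossi wins 23–17.
Rossi vs Tanaka: Tanaka wins 29–11.
Rossi vs Varga: Rossi wins 21–19.
Petrov vs Tanaka: Petrov wins 28–12.
Petrov vs Varga: Petrov wins 28–12.
Tanaka vs Varga: Tanaka wins 25–15.
No candidate beats all others: Rossi beats Petrov beats Tanaka beats Rossi, a majority cycle.

No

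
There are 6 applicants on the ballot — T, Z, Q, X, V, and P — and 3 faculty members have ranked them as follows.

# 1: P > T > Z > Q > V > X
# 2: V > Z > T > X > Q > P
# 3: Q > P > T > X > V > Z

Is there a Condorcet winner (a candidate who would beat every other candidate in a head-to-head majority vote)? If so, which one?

Head-to-head results (3 voters total):
T vs Z: T wins 2–1.
T vs Q: T wins 2–1.
T vs X: T wins 3–0.
T vs V: T wins 2–1.
T vs P: P wins 2–1.
Z vs Q: Z wins 2–1.
Z vs X: Z wins 2–1.
Z vs V: V wins 2–1.
Z vs P: P wins 2–1.
Q vs X: Q wins 2–1.
Q vs V: Q wins 2–1.
Q vs P: Q wins 2–1.
X vs V: V wins 2–1.
X vs P: P wins 2–1.
V vs P: P wins 2–1.
No candidate beats all others: T beats Q beats P beats T, a majority cycle.

None — there is no Condorcet winner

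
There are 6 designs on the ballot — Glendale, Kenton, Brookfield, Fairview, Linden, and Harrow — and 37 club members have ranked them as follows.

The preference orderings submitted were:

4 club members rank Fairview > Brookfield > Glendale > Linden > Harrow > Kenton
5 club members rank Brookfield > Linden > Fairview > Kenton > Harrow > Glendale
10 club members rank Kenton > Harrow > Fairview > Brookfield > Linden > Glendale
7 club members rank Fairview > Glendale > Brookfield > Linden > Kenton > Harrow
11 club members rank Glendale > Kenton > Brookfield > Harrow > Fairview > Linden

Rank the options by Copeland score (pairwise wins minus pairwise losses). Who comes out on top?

Kenton

Pairwise results:
  Glendale vs Kenton: Glendale wins 22–15.
  Glendale vs Brookfield: Brookfield wins 19–18.
  Glendale vs Fairview: Fairview wins 26–11.
  Glendale vs Linden: Glendale wins 22–15.
  Glendale vs Harrow: Glendale wins 22–15.
  Kenton vs Brookfield: Kenton wins 21–16.
  Kenton vs Fairview: Kenton wins 21–16.
  Kenton vs Linden: Kenton wins 21–16.
  Kenton vs Harrow: Kenton wins 33–4.
  Brookfield vs Fairview: Fairview wins 21–16.
  Brookfield vs Linden: Brookfield wins 37–0.
  Brookfield vs Harrow: Brookfield wins 27–10.
  Fairview vs Linden: Fairview wins 32–5.
  Fairview vs Harrow: Harrow wins 21–16.
  Linden vs Harrow: Harrow wins 21–16.
Copeland scores (wins − losses):
  Glendale: 3 − 2 = 1
  Kenton: 4 − 1 = 3
  Brookfield: 3 − 2 = 1
  Fairview: 3 − 2 = 1
  Linden: 0 − 5 = -5
  Harrow: 2 − 3 = -1
Kenton has the best Copeland score.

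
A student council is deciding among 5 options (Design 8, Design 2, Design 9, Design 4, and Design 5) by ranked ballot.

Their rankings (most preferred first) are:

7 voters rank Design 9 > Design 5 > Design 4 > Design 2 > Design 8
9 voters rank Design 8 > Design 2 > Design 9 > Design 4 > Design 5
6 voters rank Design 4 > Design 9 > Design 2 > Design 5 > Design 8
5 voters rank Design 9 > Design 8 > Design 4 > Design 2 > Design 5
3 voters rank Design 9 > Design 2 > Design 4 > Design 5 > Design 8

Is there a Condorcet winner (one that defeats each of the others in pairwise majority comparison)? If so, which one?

Head-to-head results (30 voters total):
Design 8 vs Design 2: Design 2 wins 16–14.
Design 8 vs Design 9: Design 9 wins 21–9.
Design 8 vs Design 4: Design 4 wins 16–14.
Design 8 vs Design 5: Design 5 wins 16–14.
Design 2 vs Design 9: Design 9 wins 21–9.
Design 2 vs Design 4: Design 4 wins 18–12.
Design 2 vs Design 5: Design 2 wins 23–7.
Design 9 vs Design 4: Design 9 wins 24–6.
Design 9 vs Design 5: Design 9 wins 30–0.
Design 4 vs Design 5: Design 4 wins 23–7.
Design 9 beats each rival — Design 8 (21–9), Design 2 (21–9), Design 4 (24–6), Design 5 (30–0) — so Design 9 is the Condorcet winner.

Design 9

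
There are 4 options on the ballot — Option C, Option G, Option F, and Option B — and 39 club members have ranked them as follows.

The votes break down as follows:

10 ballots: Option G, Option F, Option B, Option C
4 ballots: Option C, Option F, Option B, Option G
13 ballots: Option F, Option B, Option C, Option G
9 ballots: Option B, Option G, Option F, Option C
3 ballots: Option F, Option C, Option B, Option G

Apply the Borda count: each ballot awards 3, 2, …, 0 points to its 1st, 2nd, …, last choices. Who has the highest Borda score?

Borda scores:
  Option C: 10·0 + 4·3 + 13·1 + 9·0 + 3·2 = 31
  Option G: 10·3 + 4·0 + 13·0 + 9·2 + 3·0 = 48
  Option F: 10·2 + 4·2 + 13·3 + 9·1 + 3·3 = 85
  Option B: 10·1 + 4·1 + 13·2 + 9·3 + 3·1 = 70
Option F has the highest total.

Option F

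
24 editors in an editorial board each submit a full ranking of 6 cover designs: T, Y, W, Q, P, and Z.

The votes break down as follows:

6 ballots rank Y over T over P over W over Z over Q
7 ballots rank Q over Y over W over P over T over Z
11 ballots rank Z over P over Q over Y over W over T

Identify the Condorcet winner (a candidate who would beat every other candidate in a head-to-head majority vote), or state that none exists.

There is no Condorcet winner

Head-to-head results (24 voters total):
T vs Y: Y wins 24–0.
T vs W: W wins 18–6.
T vs Q: Q wins 18–6.
T vs P: P wins 18–6.
T vs Z: T wins 13–11.
Y vs W: Y wins 24–0.
Y vs Q: Q wins 18–6.
Y vs P: Y wins 13–11.
Y vs Z: Y wins 13–11.
W vs Q: Q wins 18–6.
W vs P: P wins 17–7.
W vs Z: W wins 13–11.
Q vs P: P wins 17–7.
Q vs Z: Z wins 17–7.
P vs Z: P wins 13–11.
No candidate beats all others: T beats Z beats Q beats T, a majority cycle.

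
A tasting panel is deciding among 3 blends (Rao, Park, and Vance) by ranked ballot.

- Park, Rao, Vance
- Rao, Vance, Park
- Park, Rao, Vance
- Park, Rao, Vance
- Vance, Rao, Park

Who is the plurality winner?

First-place vote totals:
  Rao: 1
  Park: 3
  Vance: 1
Park has the most first-place votes.

Park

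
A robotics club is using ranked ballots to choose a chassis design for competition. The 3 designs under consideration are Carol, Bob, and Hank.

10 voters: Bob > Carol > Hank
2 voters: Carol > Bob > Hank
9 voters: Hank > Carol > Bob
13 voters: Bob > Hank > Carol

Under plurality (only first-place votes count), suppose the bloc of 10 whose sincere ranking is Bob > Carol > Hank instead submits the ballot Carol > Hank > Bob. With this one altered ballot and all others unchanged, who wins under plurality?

Bob

First-place totals with the altered ballot: Carol 12, Bob 13, Hank 9.
The winner is unchanged: still Bob.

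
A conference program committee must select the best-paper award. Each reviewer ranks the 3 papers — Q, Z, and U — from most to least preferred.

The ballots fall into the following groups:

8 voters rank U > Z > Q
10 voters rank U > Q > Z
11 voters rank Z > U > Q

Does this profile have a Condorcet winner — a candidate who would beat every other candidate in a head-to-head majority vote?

Yes

Head-to-head results (29 voters total):
Q vs Z: Z wins 19–10.
Q vs U: U wins 29–0.
Z vs U: U wins 18–11.
U beats each rival — Q (29–0), Z (18–11) — so U is the Condorcet winner.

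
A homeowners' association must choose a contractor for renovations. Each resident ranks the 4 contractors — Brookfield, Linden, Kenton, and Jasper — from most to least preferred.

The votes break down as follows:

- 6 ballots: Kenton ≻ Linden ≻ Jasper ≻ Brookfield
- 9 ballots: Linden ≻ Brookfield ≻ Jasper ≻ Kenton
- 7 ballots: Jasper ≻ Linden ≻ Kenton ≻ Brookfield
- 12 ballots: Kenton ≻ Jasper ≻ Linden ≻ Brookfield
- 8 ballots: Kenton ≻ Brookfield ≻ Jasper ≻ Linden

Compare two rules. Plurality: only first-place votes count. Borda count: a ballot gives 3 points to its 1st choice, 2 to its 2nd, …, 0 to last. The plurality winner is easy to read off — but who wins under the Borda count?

Kenton

Plurality first-place counts: Brookfield 0, Linden 9, Kenton 26, Jasper 7 → Kenton.
Borda totals: Brookfield 34, Linden 65, Kenton 85, Jasper 68 → Kenton.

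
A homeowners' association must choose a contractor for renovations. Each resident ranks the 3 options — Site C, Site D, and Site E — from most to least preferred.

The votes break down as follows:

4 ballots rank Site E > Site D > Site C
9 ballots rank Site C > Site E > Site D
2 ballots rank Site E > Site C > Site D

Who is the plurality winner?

Site C

First-place vote totals:
  Site C: 9
  Site D: 0
  Site E: 6
Site C has the most first-place votes.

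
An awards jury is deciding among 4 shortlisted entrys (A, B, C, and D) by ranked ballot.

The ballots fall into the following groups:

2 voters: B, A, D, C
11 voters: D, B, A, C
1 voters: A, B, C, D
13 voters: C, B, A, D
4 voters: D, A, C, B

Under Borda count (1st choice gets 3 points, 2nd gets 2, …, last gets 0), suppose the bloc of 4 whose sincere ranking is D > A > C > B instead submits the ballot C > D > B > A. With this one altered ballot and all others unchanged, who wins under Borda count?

Borda totals with the altered ballot: A 31, B 60, C 52, D 43.
The winner is unchanged: still B.

B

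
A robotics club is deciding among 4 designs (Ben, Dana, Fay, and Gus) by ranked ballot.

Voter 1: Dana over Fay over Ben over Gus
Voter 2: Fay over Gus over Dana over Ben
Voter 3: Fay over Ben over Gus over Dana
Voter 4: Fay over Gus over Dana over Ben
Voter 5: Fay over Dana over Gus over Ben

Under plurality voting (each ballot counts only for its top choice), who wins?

Fay

First-place vote totals:
  Ben: 0
  Dana: 1
  Fay: 4
  Gus: 0
Fay has the most first-place votes.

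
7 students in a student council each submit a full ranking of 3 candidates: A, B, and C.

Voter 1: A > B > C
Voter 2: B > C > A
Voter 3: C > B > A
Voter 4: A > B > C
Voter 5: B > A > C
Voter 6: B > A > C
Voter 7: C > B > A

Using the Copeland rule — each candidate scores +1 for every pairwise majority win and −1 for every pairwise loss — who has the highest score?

B

Pairwise results:
  A vs B: B wins 5–2.
  A vs C: A wins 4–3.
  B vs C: B wins 5–2.
Copeland scores (wins − losses):
  A: 1 − 1 = 0
  B: 2 − 0 = 2
  C: 0 − 2 = -2
B has the best Copeland score.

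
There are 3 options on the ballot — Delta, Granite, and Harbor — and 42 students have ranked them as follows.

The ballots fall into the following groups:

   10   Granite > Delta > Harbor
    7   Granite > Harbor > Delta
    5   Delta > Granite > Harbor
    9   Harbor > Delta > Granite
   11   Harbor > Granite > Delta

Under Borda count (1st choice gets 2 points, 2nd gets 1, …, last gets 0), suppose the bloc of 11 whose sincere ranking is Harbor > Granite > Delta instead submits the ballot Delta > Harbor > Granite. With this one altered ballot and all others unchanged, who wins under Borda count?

Borda totals with the altered ballot: Delta 51, Granite 39, Harbor 36.
The switch changes the winner from Granite to Delta.

Delta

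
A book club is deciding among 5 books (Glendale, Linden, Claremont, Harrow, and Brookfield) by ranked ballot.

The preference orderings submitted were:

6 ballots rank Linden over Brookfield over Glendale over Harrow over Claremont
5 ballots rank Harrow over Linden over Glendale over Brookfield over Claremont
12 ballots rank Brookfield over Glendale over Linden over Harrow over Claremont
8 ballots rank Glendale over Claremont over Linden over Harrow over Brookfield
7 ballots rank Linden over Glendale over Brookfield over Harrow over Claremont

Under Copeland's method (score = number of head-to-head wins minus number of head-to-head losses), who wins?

Glendale

Pairwise results:
  Glendale vs Linden: Glendale wins 20–18.
  Glendale vs Claremont: Glendale wins 38–0.
  Glendale vs Harrow: Glendale wins 33–5.
  Glendale vs Brookfield: Glendale wins 20–18.
  Linden vs Claremont: Linden wins 30–8.
  Linden vs Harrow: Linden wins 33–5.
  Linden vs Brookfield: Linden wins 26–12.
  Claremont vs Harrow: Harrow wins 30–8.
  Claremont vs Brookfield: Brookfield wins 30–8.
  Harrow vs Brookfield: Brookfield wins 25–13.
Copeland scores (wins − losses):
  Glendale: 4 − 0 = 4
  Linden: 3 − 1 = 2
  Claremont: 0 − 4 = -4
  Harrow: 1 − 3 = -2
  Brookfield: 2 − 2 = 0
Glendale has the best Copeland score.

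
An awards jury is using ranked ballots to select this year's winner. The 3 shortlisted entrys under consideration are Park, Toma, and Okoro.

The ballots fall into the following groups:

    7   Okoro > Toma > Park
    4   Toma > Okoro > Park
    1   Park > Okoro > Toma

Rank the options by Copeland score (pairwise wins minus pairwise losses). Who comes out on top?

Pairwise results:
  Park vs Toma: Toma wins 11–1.
  Park vs Okoro: Okoro wins 11–1.
  Toma vs Okoro: Okoro wins 8–4.
Copeland scores (wins − losses):
  Park: 0 − 2 = -2
  Toma: 1 − 1 = 0
  Okoro: 2 − 0 = 2
Okoro has the best Copeland score.

Okoro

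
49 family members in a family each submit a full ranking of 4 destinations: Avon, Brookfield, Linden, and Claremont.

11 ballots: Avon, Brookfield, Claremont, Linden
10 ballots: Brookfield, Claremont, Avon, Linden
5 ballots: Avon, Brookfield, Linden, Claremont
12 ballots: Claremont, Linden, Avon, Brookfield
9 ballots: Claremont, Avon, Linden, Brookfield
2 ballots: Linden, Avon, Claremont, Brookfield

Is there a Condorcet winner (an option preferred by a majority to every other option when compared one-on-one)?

Head-to-head results (49 voters total):
Avon vs Brookfield: Avon wins 39–10.
Avon vs Linden: Avon wins 35–14.
Avon vs Claremont: Claremont wins 31–18.
Brookfield vs Linden: Brookfield wins 26–23.
Brookfield vs Claremont: Brookfield wins 26–23.
Linden vs Claremont: Claremont wins 42–7.
No candidate beats all others: Avon beats Brookfield beats Claremont beats Avon, a majority cycle.

No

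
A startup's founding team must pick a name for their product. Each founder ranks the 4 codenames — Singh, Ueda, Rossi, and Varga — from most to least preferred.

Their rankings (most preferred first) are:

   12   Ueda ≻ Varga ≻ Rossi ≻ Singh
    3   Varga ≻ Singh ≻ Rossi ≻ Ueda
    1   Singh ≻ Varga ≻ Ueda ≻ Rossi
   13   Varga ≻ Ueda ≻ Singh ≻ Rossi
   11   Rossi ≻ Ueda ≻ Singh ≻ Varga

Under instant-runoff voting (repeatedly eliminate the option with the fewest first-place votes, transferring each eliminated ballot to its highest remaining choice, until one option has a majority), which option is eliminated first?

Singh

Round 1: Varga 16, Ueda 12, Rossi 11, Singh 1. Singh has the fewest and is eliminated.
Round 2: Varga 17, Ueda 12, Rossi 11. Rossi has the fewest and is eliminated.
Round 3: Ueda 23, Varga 17. Ueda has a majority.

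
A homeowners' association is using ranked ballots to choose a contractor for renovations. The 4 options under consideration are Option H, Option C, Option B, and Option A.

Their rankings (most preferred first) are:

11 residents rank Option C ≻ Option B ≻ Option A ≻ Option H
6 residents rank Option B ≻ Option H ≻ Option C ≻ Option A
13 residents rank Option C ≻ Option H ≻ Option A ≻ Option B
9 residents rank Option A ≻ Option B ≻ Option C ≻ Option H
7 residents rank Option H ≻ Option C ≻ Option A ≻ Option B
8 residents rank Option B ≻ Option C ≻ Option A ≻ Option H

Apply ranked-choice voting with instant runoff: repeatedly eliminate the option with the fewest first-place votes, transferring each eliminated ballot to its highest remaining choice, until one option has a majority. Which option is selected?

Round 1: Option C 24, Option B 14, Option A 9, Option H 7. Option H has the fewest and is eliminated.
Round 2: Option C 31, Option B 14, Option A 9. Option C has a majority.

Option C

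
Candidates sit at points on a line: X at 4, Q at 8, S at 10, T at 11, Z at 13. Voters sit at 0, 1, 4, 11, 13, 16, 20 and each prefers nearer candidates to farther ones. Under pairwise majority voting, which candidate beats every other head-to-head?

T

With single-peaked preferences on a line, the Condorcet winner is the candidate closest to the median voter.
The median voter (position 11) is closest to T at 11.
Check: T vs Z — voters closer to T: 4 of 7.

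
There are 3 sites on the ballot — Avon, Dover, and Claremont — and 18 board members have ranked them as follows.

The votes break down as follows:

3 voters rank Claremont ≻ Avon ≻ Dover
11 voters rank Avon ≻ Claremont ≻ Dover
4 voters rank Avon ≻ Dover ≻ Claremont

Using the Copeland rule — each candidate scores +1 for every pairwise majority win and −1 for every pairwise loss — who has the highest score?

Avon

Pairwise results:
  Avon vs Dover: Avon wins 18–0.
  Avon vs Claremont: Avon wins 15–3.
  Dover vs Claremont: Claremont wins 14–4.
Copeland scores (wins − losses):
  Avon: 2 − 0 = 2
  Dover: 0 − 2 = -2
  Claremont: 1 − 1 = 0
Avon has the best Copeland score.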